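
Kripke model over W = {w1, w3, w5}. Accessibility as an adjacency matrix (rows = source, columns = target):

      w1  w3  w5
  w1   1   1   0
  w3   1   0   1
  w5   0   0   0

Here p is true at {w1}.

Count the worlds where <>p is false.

w1: successors {w1, w3}; p there: w1:T, w3:F. ✓
w3: successors {w1, w5}; p there: w1:T, w5:F. ✓
w5: no successors, so <>p fails. ✗
Satisfying worlds: {w1, w3}.
So <>p fails at the other 1 world.

1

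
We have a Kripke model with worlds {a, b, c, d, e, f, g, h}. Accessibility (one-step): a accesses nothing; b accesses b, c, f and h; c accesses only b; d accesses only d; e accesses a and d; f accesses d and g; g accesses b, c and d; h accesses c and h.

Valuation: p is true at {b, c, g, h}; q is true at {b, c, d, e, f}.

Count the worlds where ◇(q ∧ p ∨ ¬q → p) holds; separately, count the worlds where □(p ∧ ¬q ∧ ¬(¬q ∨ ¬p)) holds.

7 and 1

For ◇(q ∧ p ∨ ¬q → p):
a: no successors, so ◇(q ∧ p ∨ ¬q → p) fails. ✗
b: successors {b, c, f, h}; q ∧ p ∨ ¬q → p there: b:T, c:T, f:T, h:T. ✓
c: successors {b}; q ∧ p ∨ ¬q → p there: b:T. ✓
d: successors {d}; q ∧ p ∨ ¬q → p there: d:T. ✓
e: successors {a, d}; q ∧ p ∨ ¬q → p there: a:F, d:T. ✓
f: successors {d, g}; q ∧ p ∨ ¬q → p there: d:T, g:T. ✓
g: successors {b, c, d}; q ∧ p ∨ ¬q → p there: b:T, c:T, d:T. ✓
h: successors {c, h}; q ∧ p ∨ ¬q → p there: c:T, h:T. ✓
— 7 worlds.
For □(p ∧ ¬q ∧ ¬(¬q ∨ ¬p)):
a: no successors, so □(p ∧ ¬q ∧ ¬(¬q ∨ ¬p)) holds vacuously. ✓
b: successors {b, c, f, h}; p ∧ ¬q ∧ ¬(¬q ∨ ¬p) there: b:F, c:F, f:F, h:F. ✗
c: successors {b}; p ∧ ¬q ∧ ¬(¬q ∨ ¬p) there: b:F. ✗
d: successors {d}; p ∧ ¬q ∧ ¬(¬q ∨ ¬p) there: d:F. ✗
e: successors {a, d}; p ∧ ¬q ∧ ¬(¬q ∨ ¬p) there: a:F, d:F. ✗
f: successors {d, g}; p ∧ ¬q ∧ ¬(¬q ∨ ¬p) there: d:F, g:F. ✗
g: successors {b, c, d}; p ∧ ¬q ∧ ¬(¬q ∨ ¬p) there: b:F, c:F, d:F. ✗
h: successors {c, h}; p ∧ ¬q ∧ ¬(¬q ∨ ¬p) there: c:F, h:F. ✗
— 1 world.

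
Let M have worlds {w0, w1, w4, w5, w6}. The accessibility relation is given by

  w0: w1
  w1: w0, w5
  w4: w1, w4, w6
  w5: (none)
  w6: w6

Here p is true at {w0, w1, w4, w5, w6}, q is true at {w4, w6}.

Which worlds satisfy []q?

w0: successors {w1}; q there: w1:F. ✗
w1: successors {w0, w5}; q there: w0:F, w5:F. ✗
w4: successors {w1, w4, w6}; q there: w1:F, w4:T, w6:T. ✗
w5: no successors, so []q holds vacuously. ✓
w6: successors {w6}; q there: w6:T. ✓

{w5, w6}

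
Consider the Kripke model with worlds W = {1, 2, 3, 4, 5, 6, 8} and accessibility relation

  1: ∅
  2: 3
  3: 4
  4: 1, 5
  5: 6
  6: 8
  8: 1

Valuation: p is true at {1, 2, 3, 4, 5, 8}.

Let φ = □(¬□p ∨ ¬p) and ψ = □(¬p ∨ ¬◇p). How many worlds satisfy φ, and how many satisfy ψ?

2 and 4

For □(¬□p ∨ ¬p):
1: no successors, so □(¬□p ∨ ¬p) holds vacuously. ✓
2: successors {3}; ¬□p ∨ ¬p there: 3:F. ✗
3: successors {4}; ¬□p ∨ ¬p there: 4:F. ✗
4: successors {1, 5}; ¬□p ∨ ¬p there: 1:F, 5:T. ✗
5: successors {6}; ¬□p ∨ ¬p there: 6:T. ✓
6: successors {8}; ¬□p ∨ ¬p there: 8:F. ✗
8: successors {1}; ¬□p ∨ ¬p there: 1:F. ✗
— 2 worlds.
For □(¬p ∨ ¬◇p):
1: no successors, so □(¬p ∨ ¬◇p) holds vacuously. ✓
2: successors {3}; ¬p ∨ ¬◇p there: 3:F. ✗
3: successors {4}; ¬p ∨ ¬◇p there: 4:F. ✗
4: successors {1, 5}; ¬p ∨ ¬◇p there: 1:T, 5:T. ✓
5: successors {6}; ¬p ∨ ¬◇p there: 6:T. ✓
6: successors {8}; ¬p ∨ ¬◇p there: 8:F. ✗
8: successors {1}; ¬p ∨ ¬◇p there: 1:T. ✓
— 4 worlds.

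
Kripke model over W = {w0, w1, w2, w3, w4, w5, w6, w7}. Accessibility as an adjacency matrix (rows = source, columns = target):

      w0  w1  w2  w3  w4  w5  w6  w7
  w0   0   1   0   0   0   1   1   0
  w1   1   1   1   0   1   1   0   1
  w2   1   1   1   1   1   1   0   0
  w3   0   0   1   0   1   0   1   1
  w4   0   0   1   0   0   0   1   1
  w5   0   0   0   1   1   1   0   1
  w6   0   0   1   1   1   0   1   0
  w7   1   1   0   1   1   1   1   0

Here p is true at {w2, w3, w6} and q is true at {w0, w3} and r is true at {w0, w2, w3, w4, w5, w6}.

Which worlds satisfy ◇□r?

w0: successors {w1, w5, w6}; □r there: w1:F, w5:F, w6:T. ✓
w1: successors {w0, w1, w2, w4, w5, w7}; □r there: w0:F, w1:F, w2:F, w4:F, w5:F, w7:F. ✗
w2: successors {w0, w1, w2, w3, w4, w5}; □r there: w0:F, w1:F, w2:F, w3:F, w4:F, w5:F. ✗
w3: successors {w2, w4, w6, w7}; □r there: w2:F, w4:F, w6:T, w7:F. ✓
w4: successors {w2, w6, w7}; □r there: w2:F, w6:T, w7:F. ✓
w5: successors {w3, w4, w5, w7}; □r there: w3:F, w4:F, w5:F, w7:F. ✗
w6: successors {w2, w3, w4, w6}; □r there: w2:F, w3:F, w4:F, w6:T. ✓
w7: successors {w0, w1, w3, w4, w5, w6}; □r there: w0:F, w1:F, w3:F, w4:F, w5:F, w6:T. ✓

{w0, w3, w4, w6, w7}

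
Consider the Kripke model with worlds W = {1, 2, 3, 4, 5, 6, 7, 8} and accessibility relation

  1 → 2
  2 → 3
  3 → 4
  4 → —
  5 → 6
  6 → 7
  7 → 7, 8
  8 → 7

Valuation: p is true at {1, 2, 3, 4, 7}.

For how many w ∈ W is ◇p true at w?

1: successors {2}; p there: 2:T. ✓
2: successors {3}; p there: 3:T. ✓
3: successors {4}; p there: 4:T. ✓
4: no successors, so ◇p fails. ✗
5: successors {6}; p there: 6:F. ✗
6: successors {7}; p there: 7:T. ✓
7: successors {7, 8}; p there: 7:T, 8:F. ✓
8: successors {7}; p there: 7:T. ✓
Satisfying worlds: {1, 2, 3, 6, 7, 8}.

6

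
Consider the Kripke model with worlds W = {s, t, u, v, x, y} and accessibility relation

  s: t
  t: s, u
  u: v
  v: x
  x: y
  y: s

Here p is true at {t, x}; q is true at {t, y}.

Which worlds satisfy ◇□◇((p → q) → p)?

s: successors {t}; □◇((p → q) → p) there: t:F. ✗
t: successors {s, u}; □◇((p → q) → p) there: s:F, u:T. ✓
u: successors {v}; □◇((p → q) → p) there: v:F. ✗
v: successors {x}; □◇((p → q) → p) there: x:F. ✗
x: successors {y}; □◇((p → q) → p) there: y:T. ✓
y: successors {s}; □◇((p → q) → p) there: s:F. ✗

{t, x}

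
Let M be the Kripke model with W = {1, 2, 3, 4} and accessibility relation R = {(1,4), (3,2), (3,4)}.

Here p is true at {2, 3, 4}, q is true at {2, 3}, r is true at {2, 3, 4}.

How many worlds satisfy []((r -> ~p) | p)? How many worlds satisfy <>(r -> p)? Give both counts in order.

For []((r -> ~p) | p):
1: successors {4}; (r -> ~p) | p there: 4:T. ✓
2: no successors, so []((r -> ~p) | p) holds vacuously. ✓
3: successors {2, 4}; (r -> ~p) | p there: 2:T, 4:T. ✓
4: no successors, so []((r -> ~p) | p) holds vacuously. ✓
— 4 worlds.
For <>(r -> p):
1: successors {4}; r -> p there: 4:T. ✓
2: no successors, so <>(r -> p) fails. ✗
3: successors {2, 4}; r -> p there: 2:T, 4:T. ✓
4: no successors, so <>(r -> p) fails. ✗
— 2 worlds.

4 and 2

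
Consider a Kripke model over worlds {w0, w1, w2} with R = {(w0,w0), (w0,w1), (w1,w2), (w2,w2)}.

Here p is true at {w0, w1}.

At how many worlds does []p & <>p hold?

w0: []p is T, <>p is T. ✓
w1: []p is F, <>p is F. ✗
w2: []p is F, <>p is F. ✗
Satisfying worlds: {w0}.

1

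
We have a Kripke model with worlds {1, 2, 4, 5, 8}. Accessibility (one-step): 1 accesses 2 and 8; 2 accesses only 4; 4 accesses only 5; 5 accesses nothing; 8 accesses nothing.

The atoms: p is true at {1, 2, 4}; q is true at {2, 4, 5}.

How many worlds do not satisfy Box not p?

2

1: successors {2, 8}; not p there: 2:F, 8:T. ✗
2: successors {4}; not p there: 4:F. ✗
4: successors {5}; not p there: 5:T. ✓
5: no successors, so Box not p holds vacuously. ✓
8: no successors, so Box not p holds vacuously. ✓
Satisfying worlds: {4, 5, 8}.
So Box not p fails at the other 2 worlds.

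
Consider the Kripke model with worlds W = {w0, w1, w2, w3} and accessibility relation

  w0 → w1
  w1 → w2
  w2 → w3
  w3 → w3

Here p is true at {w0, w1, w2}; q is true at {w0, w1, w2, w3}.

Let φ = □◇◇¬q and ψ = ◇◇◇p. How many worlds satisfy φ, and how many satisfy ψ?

0 and 0

For □◇◇¬q:
w0: successors {w1}; ◇◇¬q there: w1:F. ✗
w1: successors {w2}; ◇◇¬q there: w2:F. ✗
w2: successors {w3}; ◇◇¬q there: w3:F. ✗
w3: successors {w3}; ◇◇¬q there: w3:F. ✗
— 0 worlds.
For ◇◇◇p:
w0: successors {w1}; ◇◇p there: w1:F. ✗
w1: successors {w2}; ◇◇p there: w2:F. ✗
w2: successors {w3}; ◇◇p there: w3:F. ✗
w3: successors {w3}; ◇◇p there: w3:F. ✗
— 0 worlds.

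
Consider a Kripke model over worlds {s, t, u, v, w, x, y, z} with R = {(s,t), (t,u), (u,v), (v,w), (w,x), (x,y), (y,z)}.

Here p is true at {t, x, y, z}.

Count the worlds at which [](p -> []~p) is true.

6

s: successors {t}; p -> []~p there: t:T. ✓
t: successors {u}; p -> []~p there: u:T. ✓
u: successors {v}; p -> []~p there: v:T. ✓
v: successors {w}; p -> []~p there: w:T. ✓
w: successors {x}; p -> []~p there: x:F. ✗
x: successors {y}; p -> []~p there: y:F. ✗
y: successors {z}; p -> []~p there: z:T. ✓
z: no successors, so [](p -> []~p) holds vacuously. ✓
Satisfying worlds: {s, t, u, v, y, z}.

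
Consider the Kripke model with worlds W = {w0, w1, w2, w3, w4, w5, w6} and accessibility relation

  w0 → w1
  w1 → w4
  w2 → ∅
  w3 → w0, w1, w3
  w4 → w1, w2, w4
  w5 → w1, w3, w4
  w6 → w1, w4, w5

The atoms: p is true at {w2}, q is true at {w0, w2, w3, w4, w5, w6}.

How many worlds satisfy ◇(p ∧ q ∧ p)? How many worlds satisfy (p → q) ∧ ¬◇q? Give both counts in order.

For ◇(p ∧ q ∧ p):
w0: successors {w1}; p ∧ q ∧ p there: w1:F. ✗
w1: successors {w4}; p ∧ q ∧ p there: w4:F. ✗
w2: no successors, so ◇(p ∧ q ∧ p) fails. ✗
w3: successors {w0, w1, w3}; p ∧ q ∧ p there: w0:F, w1:F, w3:F. ✗
w4: successors {w1, w2, w4}; p ∧ q ∧ p there: w1:F, w2:T, w4:F. ✓
w5: successors {w1, w3, w4}; p ∧ q ∧ p there: w1:F, w3:F, w4:F. ✗
w6: successors {w1, w4, w5}; p ∧ q ∧ p there: w1:F, w4:F, w5:F. ✗
— 1 world.
For (p → q) ∧ ¬◇q:
w0: p → q is T, ¬◇q is T. ✓
w1: p → q is T, ¬◇q is F. ✗
w2: p → q is T, ¬◇q is T. ✓
w3: p → q is T, ¬◇q is F. ✗
w4: p → q is T, ¬◇q is F. ✗
w5: p → q is T, ¬◇q is F. ✗
w6: p → q is T, ¬◇q is F. ✗
— 2 worlds.

1 and 2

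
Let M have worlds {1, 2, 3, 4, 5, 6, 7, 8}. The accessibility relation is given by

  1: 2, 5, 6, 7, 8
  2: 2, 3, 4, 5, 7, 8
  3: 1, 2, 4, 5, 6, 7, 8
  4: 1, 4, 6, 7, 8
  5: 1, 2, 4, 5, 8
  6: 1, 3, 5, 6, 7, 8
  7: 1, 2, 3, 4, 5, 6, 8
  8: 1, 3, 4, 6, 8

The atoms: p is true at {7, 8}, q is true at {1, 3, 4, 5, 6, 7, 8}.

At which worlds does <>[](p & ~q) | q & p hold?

1: <>[](p & ~q) is F, q & p is F. ✗
2: <>[](p & ~q) is F, q & p is F. ✗
3: <>[](p & ~q) is F, q & p is F. ✗
4: <>[](p & ~q) is F, q & p is F. ✗
5: <>[](p & ~q) is F, q & p is F. ✗
6: <>[](p & ~q) is F, q & p is F. ✗
7: <>[](p & ~q) is F, q & p is T. ✓
8: <>[](p & ~q) is F, q & p is T. ✓

{7, 8}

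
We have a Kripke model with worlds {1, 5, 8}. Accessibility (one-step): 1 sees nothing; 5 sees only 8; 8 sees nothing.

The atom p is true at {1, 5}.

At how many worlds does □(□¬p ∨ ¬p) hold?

1: no successors, so □(□¬p ∨ ¬p) holds vacuously. ✓
5: successors {8}; □¬p ∨ ¬p there: 8:T. ✓
8: no successors, so □(□¬p ∨ ¬p) holds vacuously. ✓
Satisfying worlds: {1, 5, 8}.

3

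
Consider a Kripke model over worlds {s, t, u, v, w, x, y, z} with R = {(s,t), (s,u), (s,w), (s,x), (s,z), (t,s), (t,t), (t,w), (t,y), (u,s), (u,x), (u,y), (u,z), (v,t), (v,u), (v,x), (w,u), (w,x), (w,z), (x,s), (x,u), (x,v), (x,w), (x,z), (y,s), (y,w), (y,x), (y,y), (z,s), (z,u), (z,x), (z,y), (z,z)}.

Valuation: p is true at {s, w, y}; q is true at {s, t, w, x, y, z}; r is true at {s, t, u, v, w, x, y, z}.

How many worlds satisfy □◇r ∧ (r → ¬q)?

s: □◇r is T, r → ¬q is F. ✗
t: □◇r is T, r → ¬q is F. ✗
u: □◇r is T, r → ¬q is T. ✓
v: □◇r is T, r → ¬q is T. ✓
w: □◇r is T, r → ¬q is F. ✗
x: □◇r is T, r → ¬q is F. ✗
y: □◇r is T, r → ¬q is F. ✗
z: □◇r is T, r → ¬q is F. ✗
Satisfying worlds: {u, v}.

2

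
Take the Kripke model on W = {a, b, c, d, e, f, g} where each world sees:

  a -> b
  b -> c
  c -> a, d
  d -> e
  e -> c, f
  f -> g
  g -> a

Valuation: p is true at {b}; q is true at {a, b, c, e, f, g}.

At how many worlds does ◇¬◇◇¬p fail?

6

a: successors {b}; ¬◇◇¬p there: b:F. ✗
b: successors {c}; ¬◇◇¬p there: c:F. ✗
c: successors {a, d}; ¬◇◇¬p there: a:F, d:F. ✗
d: successors {e}; ¬◇◇¬p there: e:F. ✗
e: successors {c, f}; ¬◇◇¬p there: c:F, f:F. ✗
f: successors {g}; ¬◇◇¬p there: g:T. ✓
g: successors {a}; ¬◇◇¬p there: a:F. ✗
Satisfying worlds: {f}.
So ◇¬◇◇¬p fails at the other 6 worlds.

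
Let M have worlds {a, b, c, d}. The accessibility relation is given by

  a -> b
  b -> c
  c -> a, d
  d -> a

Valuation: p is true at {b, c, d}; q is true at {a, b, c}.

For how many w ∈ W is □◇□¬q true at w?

0

a: successors {b}; ◇□¬q there: b:F. ✗
b: successors {c}; ◇□¬q there: c:F. ✗
c: successors {a, d}; ◇□¬q there: a:F, d:F. ✗
d: successors {a}; ◇□¬q there: a:F. ✗
Satisfying worlds: ∅.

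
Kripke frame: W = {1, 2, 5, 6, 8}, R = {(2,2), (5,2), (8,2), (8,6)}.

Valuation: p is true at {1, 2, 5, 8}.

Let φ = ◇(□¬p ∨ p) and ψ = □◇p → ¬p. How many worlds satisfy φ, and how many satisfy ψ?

3 and 2

For ◇(□¬p ∨ p):
1: no successors, so ◇(□¬p ∨ p) fails. ✗
2: successors {2}; □¬p ∨ p there: 2:T. ✓
5: successors {2}; □¬p ∨ p there: 2:T. ✓
6: no successors, so ◇(□¬p ∨ p) fails. ✗
8: successors {2, 6}; □¬p ∨ p there: 2:T, 6:T. ✓
— 3 worlds.
For □◇p → ¬p:
1: □◇p is T, ¬p is F. ✗
2: □◇p is T, ¬p is F. ✗
5: □◇p is T, ¬p is F. ✗
6: □◇p is T, ¬p is T. ✓
8: □◇p is F, ¬p is F. ✓
— 2 worlds.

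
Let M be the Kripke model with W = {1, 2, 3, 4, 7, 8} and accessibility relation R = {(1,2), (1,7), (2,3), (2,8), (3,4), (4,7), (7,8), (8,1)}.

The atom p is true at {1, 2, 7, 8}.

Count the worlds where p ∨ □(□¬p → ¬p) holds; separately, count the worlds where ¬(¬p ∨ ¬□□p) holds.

For p ∨ □(□¬p → ¬p):
1: p is T, □(□¬p → ¬p) is T. ✓
2: p is T, □(□¬p → ¬p) is T. ✓
3: p is F, □(□¬p → ¬p) is T. ✓
4: p is F, □(□¬p → ¬p) is T. ✓
7: p is T, □(□¬p → ¬p) is T. ✓
8: p is T, □(□¬p → ¬p) is T. ✓
— 6 worlds.
For ¬(¬p ∨ ¬□□p):
1: ¬p ∨ ¬□□p is T. ✗
2: ¬p ∨ ¬□□p is T. ✗
3: ¬p ∨ ¬□□p is T. ✗
4: ¬p ∨ ¬□□p is T. ✗
7: ¬p ∨ ¬□□p is F. ✓
8: ¬p ∨ ¬□□p is F. ✓
— 2 worlds.

6 and 2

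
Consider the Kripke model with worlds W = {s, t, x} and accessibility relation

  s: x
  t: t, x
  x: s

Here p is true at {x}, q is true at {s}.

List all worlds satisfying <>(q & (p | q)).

{x}

s: successors {x}; q & (p | q) there: x:F. ✗
t: successors {t, x}; q & (p | q) there: t:F, x:F. ✗
x: successors {s}; q & (p | q) there: s:T. ✓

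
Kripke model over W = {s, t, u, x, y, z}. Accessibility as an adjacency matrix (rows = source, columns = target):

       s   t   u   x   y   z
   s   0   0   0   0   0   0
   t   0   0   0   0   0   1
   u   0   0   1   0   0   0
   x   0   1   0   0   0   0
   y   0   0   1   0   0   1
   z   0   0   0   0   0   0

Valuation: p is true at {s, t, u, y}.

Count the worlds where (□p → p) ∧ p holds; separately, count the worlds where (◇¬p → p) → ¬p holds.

For (□p → p) ∧ p:
s: □p → p is T, p is T. ✓
t: □p → p is T, p is T. ✓
u: □p → p is T, p is T. ✓
x: □p → p is F, p is F. ✗
y: □p → p is T, p is T. ✓
z: □p → p is F, p is F. ✗
— 4 worlds.
For (◇¬p → p) → ¬p:
s: ◇¬p → p is T, ¬p is F. ✗
t: ◇¬p → p is T, ¬p is F. ✗
u: ◇¬p → p is T, ¬p is F. ✗
x: ◇¬p → p is T, ¬p is T. ✓
y: ◇¬p → p is T, ¬p is F. ✗
z: ◇¬p → p is T, ¬p is T. ✓
— 2 worlds.

4 and 2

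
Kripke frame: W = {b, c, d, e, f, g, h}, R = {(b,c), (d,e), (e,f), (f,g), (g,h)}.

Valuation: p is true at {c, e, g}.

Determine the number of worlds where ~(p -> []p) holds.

2

b: p -> []p is T. ✗
c: p -> []p is T. ✗
d: p -> []p is T. ✗
e: p -> []p is F. ✓
f: p -> []p is T. ✗
g: p -> []p is F. ✓
h: p -> []p is T. ✗
Satisfying worlds: {e, g}.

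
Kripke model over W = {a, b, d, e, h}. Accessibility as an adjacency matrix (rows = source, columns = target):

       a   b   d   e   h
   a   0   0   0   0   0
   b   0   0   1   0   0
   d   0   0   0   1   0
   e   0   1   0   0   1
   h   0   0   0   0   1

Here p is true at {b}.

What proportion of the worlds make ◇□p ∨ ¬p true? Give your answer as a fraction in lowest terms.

a: ◇□p is F, ¬p is T. ✓
b: ◇□p is F, ¬p is F. ✗
d: ◇□p is F, ¬p is T. ✓
e: ◇□p is F, ¬p is T. ✓
h: ◇□p is F, ¬p is T. ✓
That's 4 of 5 worlds, so 4/5.

4/5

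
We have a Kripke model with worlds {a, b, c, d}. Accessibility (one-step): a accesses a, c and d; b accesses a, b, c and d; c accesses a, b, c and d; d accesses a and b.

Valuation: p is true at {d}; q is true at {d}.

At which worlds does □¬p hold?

{d}

a: successors {a, c, d}; ¬p there: a:T, c:T, d:F. ✗
b: successors {a, b, c, d}; ¬p there: a:T, b:T, c:T, d:F. ✗
c: successors {a, b, c, d}; ¬p there: a:T, b:T, c:T, d:F. ✗
d: successors {a, b}; ¬p there: a:T, b:T. ✓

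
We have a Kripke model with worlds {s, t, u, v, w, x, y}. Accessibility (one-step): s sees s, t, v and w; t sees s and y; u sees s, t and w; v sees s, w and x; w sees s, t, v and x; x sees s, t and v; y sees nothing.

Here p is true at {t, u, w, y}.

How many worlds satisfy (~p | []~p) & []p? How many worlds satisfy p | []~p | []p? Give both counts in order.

1 and 4

For (~p | []~p) & []p:
s: ~p | []~p is T, []p is F. ✗
t: ~p | []~p is F, []p is F. ✗
u: ~p | []~p is F, []p is F. ✗
v: ~p | []~p is T, []p is F. ✗
w: ~p | []~p is F, []p is F. ✗
x: ~p | []~p is T, []p is F. ✗
y: ~p | []~p is T, []p is T. ✓
— 1 world.
For p | []~p | []p:
s: p | []~p is F, []p is F. ✗
t: p | []~p is T, []p is F. ✓
u: p | []~p is T, []p is F. ✓
v: p | []~p is F, []p is F. ✗
w: p | []~p is T, []p is F. ✓
x: p | []~p is F, []p is F. ✗
y: p | []~p is T, []p is T. ✓
— 4 worlds.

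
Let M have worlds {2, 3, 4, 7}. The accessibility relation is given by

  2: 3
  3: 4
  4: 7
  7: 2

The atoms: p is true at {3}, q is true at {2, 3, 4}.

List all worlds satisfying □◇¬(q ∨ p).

{3}

2: successors {3}; ◇¬(q ∨ p) there: 3:F. ✗
3: successors {4}; ◇¬(q ∨ p) there: 4:T. ✓
4: successors {7}; ◇¬(q ∨ p) there: 7:F. ✗
7: successors {2}; ◇¬(q ∨ p) there: 2:F. ✗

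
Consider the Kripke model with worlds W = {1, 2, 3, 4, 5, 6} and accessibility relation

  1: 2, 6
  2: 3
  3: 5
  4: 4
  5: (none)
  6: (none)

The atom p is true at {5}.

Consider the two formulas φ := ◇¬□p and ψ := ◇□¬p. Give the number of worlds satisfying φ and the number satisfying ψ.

2 and 3

For ◇¬□p:
1: successors {2, 6}; ¬□p there: 2:T, 6:F. ✓
2: successors {3}; ¬□p there: 3:F. ✗
3: successors {5}; ¬□p there: 5:F. ✗
4: successors {4}; ¬□p there: 4:T. ✓
5: no successors, so ◇¬□p fails. ✗
6: no successors, so ◇¬□p fails. ✗
— 2 worlds.
For ◇□¬p:
1: successors {2, 6}; □¬p there: 2:T, 6:T. ✓
2: successors {3}; □¬p there: 3:F. ✗
3: successors {5}; □¬p there: 5:T. ✓
4: successors {4}; □¬p there: 4:T. ✓
5: no successors, so ◇□¬p fails. ✗
6: no successors, so ◇□¬p fails. ✗
— 3 worlds.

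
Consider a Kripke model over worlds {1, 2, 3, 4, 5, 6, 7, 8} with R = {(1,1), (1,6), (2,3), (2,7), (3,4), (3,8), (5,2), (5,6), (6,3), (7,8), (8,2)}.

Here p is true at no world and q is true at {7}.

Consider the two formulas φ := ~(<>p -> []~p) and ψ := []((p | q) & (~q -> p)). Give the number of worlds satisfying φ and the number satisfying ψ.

For ~(<>p -> []~p):
1: <>p -> []~p is T. ✗
2: <>p -> []~p is T. ✗
3: <>p -> []~p is T. ✗
4: <>p -> []~p is T. ✗
5: <>p -> []~p is T. ✗
6: <>p -> []~p is T. ✗
7: <>p -> []~p is T. ✗
8: <>p -> []~p is T. ✗
— 0 worlds.
For []((p | q) & (~q -> p)):
1: successors {1, 6}; (p | q) & (~q -> p) there: 1:F, 6:F. ✗
2: successors {3, 7}; (p | q) & (~q -> p) there: 3:F, 7:T. ✗
3: successors {4, 8}; (p | q) & (~q -> p) there: 4:F, 8:F. ✗
4: no successors, so []((p | q) & (~q -> p)) holds vacuously. ✓
5: successors {2, 6}; (p | q) & (~q -> p) there: 2:F, 6:F. ✗
6: successors {3}; (p | q) & (~q -> p) there: 3:F. ✗
7: successors {8}; (p | q) & (~q -> p) there: 8:F. ✗
8: successors {2}; (p | q) & (~q -> p) there: 2:F. ✗
— 1 world.

0 and 1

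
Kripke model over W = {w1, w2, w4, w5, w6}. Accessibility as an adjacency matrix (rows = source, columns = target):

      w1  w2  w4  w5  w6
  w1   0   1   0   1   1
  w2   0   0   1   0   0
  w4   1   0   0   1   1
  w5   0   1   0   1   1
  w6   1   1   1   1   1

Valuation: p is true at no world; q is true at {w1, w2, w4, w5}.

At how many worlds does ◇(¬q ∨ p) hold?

4

w1: successors {w2, w5, w6}; ¬q ∨ p there: w2:F, w5:F, w6:T. ✓
w2: successors {w4}; ¬q ∨ p there: w4:F. ✗
w4: successors {w1, w5, w6}; ¬q ∨ p there: w1:F, w5:F, w6:T. ✓
w5: successors {w2, w5, w6}; ¬q ∨ p there: w2:F, w5:F, w6:T. ✓
w6: successors {w1, w2, w4, w5, w6}; ¬q ∨ p there: w1:F, w2:F, w4:F, w5:F, w6:T. ✓
Satisfying worlds: {w1, w4, w5, w6}.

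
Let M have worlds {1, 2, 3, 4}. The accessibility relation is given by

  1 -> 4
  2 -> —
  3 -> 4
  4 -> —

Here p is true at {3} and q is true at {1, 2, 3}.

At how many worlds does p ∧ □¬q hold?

1: p is F, □¬q is T. ✗
2: p is F, □¬q is T. ✗
3: p is T, □¬q is T. ✓
4: p is F, □¬q is T. ✗
Satisfying worlds: {3}.

1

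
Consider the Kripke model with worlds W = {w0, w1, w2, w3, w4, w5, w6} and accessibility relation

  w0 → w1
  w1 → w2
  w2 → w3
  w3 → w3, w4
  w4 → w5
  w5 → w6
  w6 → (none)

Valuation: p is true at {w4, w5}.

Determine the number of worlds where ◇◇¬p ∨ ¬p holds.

w0: ◇◇¬p is T, ¬p is T. ✓
w1: ◇◇¬p is T, ¬p is T. ✓
w2: ◇◇¬p is T, ¬p is T. ✓
w3: ◇◇¬p is T, ¬p is T. ✓
w4: ◇◇¬p is T, ¬p is F. ✓
w5: ◇◇¬p is F, ¬p is F. ✗
w6: ◇◇¬p is F, ¬p is T. ✓
Satisfying worlds: {w0, w1, w2, w3, w4, w6}.

6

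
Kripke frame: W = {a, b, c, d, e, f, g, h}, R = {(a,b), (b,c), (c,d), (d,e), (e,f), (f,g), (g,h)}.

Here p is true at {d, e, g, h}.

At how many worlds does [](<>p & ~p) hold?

a: successors {b}; <>p & ~p there: b:F. ✗
b: successors {c}; <>p & ~p there: c:T. ✓
c: successors {d}; <>p & ~p there: d:F. ✗
d: successors {e}; <>p & ~p there: e:F. ✗
e: successors {f}; <>p & ~p there: f:T. ✓
f: successors {g}; <>p & ~p there: g:F. ✗
g: successors {h}; <>p & ~p there: h:F. ✗
h: no successors, so [](<>p & ~p) holds vacuously. ✓
Satisfying worlds: {b, e, h}.

3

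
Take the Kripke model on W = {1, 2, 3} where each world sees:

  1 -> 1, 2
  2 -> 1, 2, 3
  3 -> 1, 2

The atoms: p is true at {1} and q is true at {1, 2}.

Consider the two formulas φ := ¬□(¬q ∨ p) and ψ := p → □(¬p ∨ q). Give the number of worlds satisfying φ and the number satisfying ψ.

For ¬□(¬q ∨ p):
1: □(¬q ∨ p) is F. ✓
2: □(¬q ∨ p) is F. ✓
3: □(¬q ∨ p) is F. ✓
— 3 worlds.
For p → □(¬p ∨ q):
1: p is T, □(¬p ∨ q) is T. ✓
2: p is F, □(¬p ∨ q) is T. ✓
3: p is F, □(¬p ∨ q) is T. ✓
— 3 worlds.

3 and 3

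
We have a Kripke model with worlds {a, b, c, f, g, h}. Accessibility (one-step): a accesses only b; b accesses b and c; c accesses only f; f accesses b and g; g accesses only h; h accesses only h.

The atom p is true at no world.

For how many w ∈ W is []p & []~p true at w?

0

a: []p is F, []~p is T. ✗
b: []p is F, []~p is T. ✗
c: []p is F, []~p is T. ✗
f: []p is F, []~p is T. ✗
g: []p is F, []~p is T. ✗
h: []p is F, []~p is T. ✗
Satisfying worlds: ∅.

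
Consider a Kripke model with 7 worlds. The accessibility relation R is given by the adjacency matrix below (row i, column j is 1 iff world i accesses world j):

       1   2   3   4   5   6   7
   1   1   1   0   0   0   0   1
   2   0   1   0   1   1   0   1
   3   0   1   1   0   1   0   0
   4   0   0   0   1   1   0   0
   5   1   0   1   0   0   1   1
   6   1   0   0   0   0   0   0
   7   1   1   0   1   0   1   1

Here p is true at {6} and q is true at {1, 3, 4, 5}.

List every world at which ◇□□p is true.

∅

1: successors {1, 2, 7}; □□p there: 1:F, 2:F, 7:F. ✗
2: successors {2, 4, 5, 7}; □□p there: 2:F, 4:F, 5:F, 7:F. ✗
3: successors {2, 3, 5}; □□p there: 2:F, 3:F, 5:F. ✗
4: successors {4, 5}; □□p there: 4:F, 5:F. ✗
5: successors {1, 3, 6, 7}; □□p there: 1:F, 3:F, 6:F, 7:F. ✗
6: successors {1}; □□p there: 1:F. ✗
7: successors {1, 2, 4, 6, 7}; □□p there: 1:F, 2:F, 4:F, 6:F, 7:F. ✗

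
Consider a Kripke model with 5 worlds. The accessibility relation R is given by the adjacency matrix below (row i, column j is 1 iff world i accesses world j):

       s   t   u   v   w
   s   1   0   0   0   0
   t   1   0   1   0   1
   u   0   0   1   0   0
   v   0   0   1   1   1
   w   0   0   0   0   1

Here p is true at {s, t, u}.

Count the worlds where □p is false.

3

s: successors {s}; p there: s:T. ✓
t: successors {s, u, w}; p there: s:T, u:T, w:F. ✗
u: successors {u}; p there: u:T. ✓
v: successors {u, v, w}; p there: u:T, v:F, w:F. ✗
w: successors {w}; p there: w:F. ✗
Satisfying worlds: {s, u}.
So □p fails at the other 3 worlds.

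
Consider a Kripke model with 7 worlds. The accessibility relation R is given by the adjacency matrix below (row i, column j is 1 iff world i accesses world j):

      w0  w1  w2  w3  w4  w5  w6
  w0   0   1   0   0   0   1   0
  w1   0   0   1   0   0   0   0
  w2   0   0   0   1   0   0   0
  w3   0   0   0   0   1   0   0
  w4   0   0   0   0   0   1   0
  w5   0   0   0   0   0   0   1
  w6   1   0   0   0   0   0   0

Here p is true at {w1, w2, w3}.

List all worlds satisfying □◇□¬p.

{w1, w2, w3, w4, w6}

w0: successors {w1, w5}; ◇□¬p there: w1:F, w5:T. ✗
w1: successors {w2}; ◇□¬p there: w2:T. ✓
w2: successors {w3}; ◇□¬p there: w3:T. ✓
w3: successors {w4}; ◇□¬p there: w4:T. ✓
w4: successors {w5}; ◇□¬p there: w5:T. ✓
w5: successors {w6}; ◇□¬p there: w6:F. ✗
w6: successors {w0}; ◇□¬p there: w0:T. ✓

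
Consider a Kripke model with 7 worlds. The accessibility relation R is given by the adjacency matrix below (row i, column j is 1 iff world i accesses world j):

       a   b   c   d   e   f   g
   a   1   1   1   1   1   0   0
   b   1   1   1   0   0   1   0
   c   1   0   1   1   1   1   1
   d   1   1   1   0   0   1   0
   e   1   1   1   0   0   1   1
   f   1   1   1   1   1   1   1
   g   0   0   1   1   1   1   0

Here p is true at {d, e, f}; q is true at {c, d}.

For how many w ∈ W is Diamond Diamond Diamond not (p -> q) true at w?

a: successors {a, b, c, d, e}; Diamond Diamond not (p -> q) there: a:T, b:T, c:T, d:T, e:T. ✓
b: successors {a, b, c, f}; Diamond Diamond not (p -> q) there: a:T, b:T, c:T, f:T. ✓
c: successors {a, c, d, e, f, g}; Diamond Diamond not (p -> q) there: a:T, c:T, d:T, e:T, f:T, g:T. ✓
d: successors {a, b, c, f}; Diamond Diamond not (p -> q) there: a:T, b:T, c:T, f:T. ✓
e: successors {a, b, c, f, g}; Diamond Diamond not (p -> q) there: a:T, b:T, c:T, f:T, g:T. ✓
f: successors {a, b, c, d, e, f, g}; Diamond Diamond not (p -> q) there: a:T, b:T, c:T, d:T, e:T, f:T, g:T. ✓
g: successors {c, d, e, f}; Diamond Diamond not (p -> q) there: c:T, d:T, e:T, f:T. ✓
Satisfying worlds: {a, b, c, d, e, f, g}.

7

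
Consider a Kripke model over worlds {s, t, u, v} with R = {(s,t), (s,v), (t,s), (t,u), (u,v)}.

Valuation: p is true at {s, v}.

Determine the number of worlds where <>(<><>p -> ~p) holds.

3

s: successors {t, v}; <><>p -> ~p there: t:T, v:T. ✓
t: successors {s, u}; <><>p -> ~p there: s:F, u:T. ✓
u: successors {v}; <><>p -> ~p there: v:T. ✓
v: no successors, so <>(<><>p -> ~p) fails. ✗
Satisfying worlds: {s, t, u}.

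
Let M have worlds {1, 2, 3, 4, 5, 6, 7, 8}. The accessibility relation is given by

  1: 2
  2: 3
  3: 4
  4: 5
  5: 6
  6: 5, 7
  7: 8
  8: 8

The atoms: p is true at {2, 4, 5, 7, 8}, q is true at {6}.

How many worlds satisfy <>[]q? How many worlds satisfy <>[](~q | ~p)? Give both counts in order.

2 and 8

For <>[]q:
1: successors {2}; []q there: 2:F. ✗
2: successors {3}; []q there: 3:F. ✗
3: successors {4}; []q there: 4:F. ✗
4: successors {5}; []q there: 5:T. ✓
5: successors {6}; []q there: 6:F. ✗
6: successors {5, 7}; []q there: 5:T, 7:F. ✓
7: successors {8}; []q there: 8:F. ✗
8: successors {8}; []q there: 8:F. ✗
— 2 worlds.
For <>[](~q | ~p):
1: successors {2}; [](~q | ~p) there: 2:T. ✓
2: successors {3}; [](~q | ~p) there: 3:T. ✓
3: successors {4}; [](~q | ~p) there: 4:T. ✓
4: successors {5}; [](~q | ~p) there: 5:T. ✓
5: successors {6}; [](~q | ~p) there: 6:T. ✓
6: successors {5, 7}; [](~q | ~p) there: 5:T, 7:T. ✓
7: successors {8}; [](~q | ~p) there: 8:T. ✓
8: successors {8}; [](~q | ~p) there: 8:T. ✓
— 8 worlds.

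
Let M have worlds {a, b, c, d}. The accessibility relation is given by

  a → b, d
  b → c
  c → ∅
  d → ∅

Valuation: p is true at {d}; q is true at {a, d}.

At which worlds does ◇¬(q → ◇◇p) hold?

a: successors {b, d}; ¬(q → ◇◇p) there: b:F, d:T. ✓
b: successors {c}; ¬(q → ◇◇p) there: c:F. ✗
c: no successors, so ◇¬(q → ◇◇p) fails. ✗
d: no successors, so ◇¬(q → ◇◇p) fails. ✗

{a}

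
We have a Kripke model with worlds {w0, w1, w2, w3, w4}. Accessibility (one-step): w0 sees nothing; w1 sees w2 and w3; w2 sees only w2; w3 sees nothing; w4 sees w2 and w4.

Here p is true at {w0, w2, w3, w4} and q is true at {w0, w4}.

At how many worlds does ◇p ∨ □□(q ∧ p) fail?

0

w0: ◇p is F, □□(q ∧ p) is T. ✓
w1: ◇p is T, □□(q ∧ p) is F. ✓
w2: ◇p is T, □□(q ∧ p) is F. ✓
w3: ◇p is F, □□(q ∧ p) is T. ✓
w4: ◇p is T, □□(q ∧ p) is F. ✓
Satisfying worlds: {w0, w1, w2, w3, w4}.
So ◇p ∨ □□(q ∧ p) fails at the other 0 worlds.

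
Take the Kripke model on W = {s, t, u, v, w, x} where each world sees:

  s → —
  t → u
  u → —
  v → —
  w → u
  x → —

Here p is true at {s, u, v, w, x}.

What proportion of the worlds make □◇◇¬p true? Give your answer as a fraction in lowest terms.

2/3

s: no successors, so □◇◇¬p holds vacuously. ✓
t: successors {u}; ◇◇¬p there: u:F. ✗
u: no successors, so □◇◇¬p holds vacuously. ✓
v: no successors, so □◇◇¬p holds vacuously. ✓
w: successors {u}; ◇◇¬p there: u:F. ✗
x: no successors, so □◇◇¬p holds vacuously. ✓
That's 4 of 6 worlds, so 4/6 = 2/3.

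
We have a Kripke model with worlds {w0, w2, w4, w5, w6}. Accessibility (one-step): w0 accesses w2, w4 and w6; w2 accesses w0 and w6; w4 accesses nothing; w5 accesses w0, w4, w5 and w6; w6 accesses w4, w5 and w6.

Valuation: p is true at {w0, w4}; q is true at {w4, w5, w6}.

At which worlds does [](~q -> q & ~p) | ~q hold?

{w0, w2, w4, w6}

w0: [](~q -> q & ~p) is F, ~q is T. ✓
w2: [](~q -> q & ~p) is F, ~q is T. ✓
w4: [](~q -> q & ~p) is T, ~q is F. ✓
w5: [](~q -> q & ~p) is F, ~q is F. ✗
w6: [](~q -> q & ~p) is T, ~q is F. ✓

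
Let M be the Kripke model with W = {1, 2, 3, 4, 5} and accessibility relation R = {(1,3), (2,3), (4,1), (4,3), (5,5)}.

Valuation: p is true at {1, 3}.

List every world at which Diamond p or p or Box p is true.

1: Diamond p or p is T, Box p is T. ✓
2: Diamond p or p is T, Box p is T. ✓
3: Diamond p or p is T, Box p is T. ✓
4: Diamond p or p is T, Box p is T. ✓
5: Diamond p or p is F, Box p is F. ✗

{1, 2, 3, 4}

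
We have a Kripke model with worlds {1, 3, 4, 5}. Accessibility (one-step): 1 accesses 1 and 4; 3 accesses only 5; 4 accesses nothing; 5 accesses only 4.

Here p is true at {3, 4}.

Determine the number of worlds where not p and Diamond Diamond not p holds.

1: not p is T, Diamond Diamond not p is T. ✓
3: not p is F, Diamond Diamond not p is F. ✗
4: not p is F, Diamond Diamond not p is F. ✗
5: not p is T, Diamond Diamond not p is F. ✗
Satisfying worlds: {1}.

1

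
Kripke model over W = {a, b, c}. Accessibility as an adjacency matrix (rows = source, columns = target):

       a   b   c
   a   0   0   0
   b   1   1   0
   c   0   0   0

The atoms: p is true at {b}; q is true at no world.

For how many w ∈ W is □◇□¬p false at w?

a: no successors, so □◇□¬p holds vacuously. ✓
b: successors {a, b}; ◇□¬p there: a:F, b:T. ✗
c: no successors, so □◇□¬p holds vacuously. ✓
Satisfying worlds: {a, c}.
So □◇□¬p fails at the other 1 world.

1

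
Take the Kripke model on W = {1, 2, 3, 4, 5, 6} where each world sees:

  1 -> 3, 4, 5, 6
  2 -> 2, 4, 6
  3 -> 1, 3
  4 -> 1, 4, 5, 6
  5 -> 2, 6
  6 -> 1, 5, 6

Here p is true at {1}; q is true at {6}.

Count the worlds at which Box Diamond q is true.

1: successors {3, 4, 5, 6}; Diamond q there: 3:F, 4:T, 5:T, 6:T. ✗
2: successors {2, 4, 6}; Diamond q there: 2:T, 4:T, 6:T. ✓
3: successors {1, 3}; Diamond q there: 1:T, 3:F. ✗
4: successors {1, 4, 5, 6}; Diamond q there: 1:T, 4:T, 5:T, 6:T. ✓
5: successors {2, 6}; Diamond q there: 2:T, 6:T. ✓
6: successors {1, 5, 6}; Diamond q there: 1:T, 5:T, 6:T. ✓
Satisfying worlds: {2, 4, 5, 6}.

4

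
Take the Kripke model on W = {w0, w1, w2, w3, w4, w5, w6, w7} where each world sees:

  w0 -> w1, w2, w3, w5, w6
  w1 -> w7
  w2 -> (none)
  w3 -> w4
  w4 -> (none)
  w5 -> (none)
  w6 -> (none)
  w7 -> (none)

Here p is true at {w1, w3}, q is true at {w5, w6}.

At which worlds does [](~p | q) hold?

{w1, w2, w3, w4, w5, w6, w7}

w0: successors {w1, w2, w3, w5, w6}; ~p | q there: w1:F, w2:T, w3:F, w5:T, w6:T. ✗
w1: successors {w7}; ~p | q there: w7:T. ✓
w2: no successors, so [](~p | q) holds vacuously. ✓
w3: successors {w4}; ~p | q there: w4:T. ✓
w4: no successors, so [](~p | q) holds vacuously. ✓
w5: no successors, so [](~p | q) holds vacuously. ✓
w6: no successors, so [](~p | q) holds vacuously. ✓
w7: no successors, so [](~p | q) holds vacuously. ✓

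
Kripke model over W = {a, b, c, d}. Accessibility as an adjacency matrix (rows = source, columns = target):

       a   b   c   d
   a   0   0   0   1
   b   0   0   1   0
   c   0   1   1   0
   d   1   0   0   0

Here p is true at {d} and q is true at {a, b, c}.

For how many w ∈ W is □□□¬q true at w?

a: successors {d}; □□¬q there: d:T. ✓
b: successors {c}; □□¬q there: c:F. ✗
c: successors {b, c}; □□¬q there: b:F, c:F. ✗
d: successors {a}; □□¬q there: a:F. ✗
Satisfying worlds: {a}.

1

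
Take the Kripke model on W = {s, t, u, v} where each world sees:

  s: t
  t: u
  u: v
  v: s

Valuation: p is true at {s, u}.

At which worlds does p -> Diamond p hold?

{t, v}

s: p is T, Diamond p is F. ✗
t: p is F, Diamond p is T. ✓
u: p is T, Diamond p is F. ✗
v: p is F, Diamond p is T. ✓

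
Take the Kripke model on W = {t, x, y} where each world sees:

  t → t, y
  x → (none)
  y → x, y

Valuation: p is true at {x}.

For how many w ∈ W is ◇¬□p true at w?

t: successors {t, y}; ¬□p there: t:T, y:T. ✓
x: no successors, so ◇¬□p fails. ✗
y: successors {x, y}; ¬□p there: x:F, y:T. ✓
Satisfying worlds: {t, y}.

2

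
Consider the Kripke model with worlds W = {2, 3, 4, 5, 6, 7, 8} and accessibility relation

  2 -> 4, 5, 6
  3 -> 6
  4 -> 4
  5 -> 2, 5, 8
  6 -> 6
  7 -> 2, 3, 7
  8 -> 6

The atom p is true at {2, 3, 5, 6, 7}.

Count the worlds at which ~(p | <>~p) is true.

1

2: p | <>~p is T. ✗
3: p | <>~p is T. ✗
4: p | <>~p is T. ✗
5: p | <>~p is T. ✗
6: p | <>~p is T. ✗
7: p | <>~p is T. ✗
8: p | <>~p is F. ✓
Satisfying worlds: {8}.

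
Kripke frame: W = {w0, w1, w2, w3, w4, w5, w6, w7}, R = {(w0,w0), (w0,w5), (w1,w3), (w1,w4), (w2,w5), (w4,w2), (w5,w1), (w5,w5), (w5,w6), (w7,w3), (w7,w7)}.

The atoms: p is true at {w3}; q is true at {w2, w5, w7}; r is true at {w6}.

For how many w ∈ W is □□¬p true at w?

6

w0: successors {w0, w5}; □¬p there: w0:T, w5:T. ✓
w1: successors {w3, w4}; □¬p there: w3:T, w4:T. ✓
w2: successors {w5}; □¬p there: w5:T. ✓
w3: no successors, so □□¬p holds vacuously. ✓
w4: successors {w2}; □¬p there: w2:T. ✓
w5: successors {w1, w5, w6}; □¬p there: w1:F, w5:T, w6:T. ✗
w6: no successors, so □□¬p holds vacuously. ✓
w7: successors {w3, w7}; □¬p there: w3:T, w7:F. ✗
Satisfying worlds: {w0, w1, w2, w3, w4, w6}.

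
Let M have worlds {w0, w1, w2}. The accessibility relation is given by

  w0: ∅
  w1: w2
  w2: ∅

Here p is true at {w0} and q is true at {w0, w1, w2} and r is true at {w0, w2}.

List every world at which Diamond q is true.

{w1}

w0: no successors, so Diamond q fails. ✗
w1: successors {w2}; q there: w2:T. ✓
w2: no successors, so Diamond q fails. ✗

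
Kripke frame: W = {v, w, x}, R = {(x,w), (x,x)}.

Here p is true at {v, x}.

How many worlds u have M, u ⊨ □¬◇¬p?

v: no successors, so □¬◇¬p holds vacuously. ✓
w: no successors, so □¬◇¬p holds vacuously. ✓
x: successors {w, x}; ¬◇¬p there: w:T, x:F. ✗
Satisfying worlds: {v, w}.

2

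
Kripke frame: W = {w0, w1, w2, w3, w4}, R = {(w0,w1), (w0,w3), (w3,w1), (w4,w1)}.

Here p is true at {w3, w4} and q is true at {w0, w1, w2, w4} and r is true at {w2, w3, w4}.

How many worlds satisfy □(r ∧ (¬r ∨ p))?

2

w0: successors {w1, w3}; r ∧ (¬r ∨ p) there: w1:F, w3:T. ✗
w1: no successors, so □(r ∧ (¬r ∨ p)) holds vacuously. ✓
w2: no successors, so □(r ∧ (¬r ∨ p)) holds vacuously. ✓
w3: successors {w1}; r ∧ (¬r ∨ p) there: w1:F. ✗
w4: successors {w1}; r ∧ (¬r ∨ p) there: w1:F. ✗
Satisfying worlds: {w1, w2}.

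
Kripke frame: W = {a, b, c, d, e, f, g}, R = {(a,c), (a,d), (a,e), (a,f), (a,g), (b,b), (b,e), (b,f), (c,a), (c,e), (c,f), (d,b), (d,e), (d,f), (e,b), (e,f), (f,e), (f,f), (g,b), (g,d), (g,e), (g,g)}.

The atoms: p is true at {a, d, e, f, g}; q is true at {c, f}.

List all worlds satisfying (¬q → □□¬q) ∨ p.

a: ¬q → □□¬q is F, p is T. ✓
b: ¬q → □□¬q is F, p is F. ✗
c: ¬q → □□¬q is T, p is F. ✓
d: ¬q → □□¬q is F, p is T. ✓
e: ¬q → □□¬q is F, p is T. ✓
f: ¬q → □□¬q is T, p is T. ✓
g: ¬q → □□¬q is F, p is T. ✓

{a, c, d, e, f, g}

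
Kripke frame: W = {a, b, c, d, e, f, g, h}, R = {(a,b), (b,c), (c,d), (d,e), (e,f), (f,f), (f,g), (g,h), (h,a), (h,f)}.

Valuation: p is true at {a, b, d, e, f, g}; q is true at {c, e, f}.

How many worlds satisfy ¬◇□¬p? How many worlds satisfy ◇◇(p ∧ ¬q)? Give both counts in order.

6 and 5

For ¬◇□¬p:
a: ◇□¬p is T. ✗
b: ◇□¬p is F. ✓
c: ◇□¬p is F. ✓
d: ◇□¬p is F. ✓
e: ◇□¬p is F. ✓
f: ◇□¬p is T. ✗
g: ◇□¬p is F. ✓
h: ◇□¬p is F. ✓
— 6 worlds.
For ◇◇(p ∧ ¬q):
a: successors {b}; ◇(p ∧ ¬q) there: b:F. ✗
b: successors {c}; ◇(p ∧ ¬q) there: c:T. ✓
c: successors {d}; ◇(p ∧ ¬q) there: d:F. ✗
d: successors {e}; ◇(p ∧ ¬q) there: e:F. ✗
e: successors {f}; ◇(p ∧ ¬q) there: f:T. ✓
f: successors {f, g}; ◇(p ∧ ¬q) there: f:T, g:F. ✓
g: successors {h}; ◇(p ∧ ¬q) there: h:T. ✓
h: successors {a, f}; ◇(p ∧ ¬q) there: a:T, f:T. ✓
— 5 worlds.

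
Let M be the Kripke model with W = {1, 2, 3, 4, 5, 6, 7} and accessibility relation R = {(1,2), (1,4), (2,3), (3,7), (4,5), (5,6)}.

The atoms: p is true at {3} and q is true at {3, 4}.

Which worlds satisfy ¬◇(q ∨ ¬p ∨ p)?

1: ◇(q ∨ ¬p ∨ p) is T. ✗
2: ◇(q ∨ ¬p ∨ p) is T. ✗
3: ◇(q ∨ ¬p ∨ p) is T. ✗
4: ◇(q ∨ ¬p ∨ p) is T. ✗
5: ◇(q ∨ ¬p ∨ p) is T. ✗
6: ◇(q ∨ ¬p ∨ p) is F. ✓
7: ◇(q ∨ ¬p ∨ p) is F. ✓

{6, 7}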